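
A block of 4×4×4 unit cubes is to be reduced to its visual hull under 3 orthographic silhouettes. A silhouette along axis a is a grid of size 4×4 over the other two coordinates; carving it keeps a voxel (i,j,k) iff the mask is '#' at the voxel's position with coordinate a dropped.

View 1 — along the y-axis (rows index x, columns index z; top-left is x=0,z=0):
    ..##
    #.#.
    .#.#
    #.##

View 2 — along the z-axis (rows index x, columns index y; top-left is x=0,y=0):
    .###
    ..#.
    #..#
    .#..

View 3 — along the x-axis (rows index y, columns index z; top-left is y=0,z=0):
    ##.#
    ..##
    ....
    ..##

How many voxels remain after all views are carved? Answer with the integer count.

initial block: 4^3 = 64
[1] y-view keeps 9 columns → grid now 36
[2] z-view keeps 7 columns → grid now 15
[3] x-view keeps 7 columns → grid now 9

9 voxels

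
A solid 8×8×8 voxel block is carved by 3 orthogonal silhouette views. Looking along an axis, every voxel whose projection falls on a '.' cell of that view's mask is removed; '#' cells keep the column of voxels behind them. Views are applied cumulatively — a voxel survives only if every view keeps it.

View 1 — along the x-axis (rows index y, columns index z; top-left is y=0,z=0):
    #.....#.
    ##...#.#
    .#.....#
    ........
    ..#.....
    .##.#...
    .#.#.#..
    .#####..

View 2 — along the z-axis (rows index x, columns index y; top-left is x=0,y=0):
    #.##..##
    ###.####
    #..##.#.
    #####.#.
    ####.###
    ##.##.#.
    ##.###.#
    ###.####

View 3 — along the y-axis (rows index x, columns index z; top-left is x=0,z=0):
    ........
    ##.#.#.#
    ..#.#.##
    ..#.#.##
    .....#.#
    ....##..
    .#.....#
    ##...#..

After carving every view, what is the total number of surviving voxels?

remaining voxels: 41

before carving: 512 voxels (8×8×8)
after view 1 [x-axis, 20 of 64 cells solid] → remaining = 160
after view 2 [z-axis, 47 of 64 cells solid] → remaining = 114
after view 3 [y-axis, 22 of 64 cells solid] → remaining = 41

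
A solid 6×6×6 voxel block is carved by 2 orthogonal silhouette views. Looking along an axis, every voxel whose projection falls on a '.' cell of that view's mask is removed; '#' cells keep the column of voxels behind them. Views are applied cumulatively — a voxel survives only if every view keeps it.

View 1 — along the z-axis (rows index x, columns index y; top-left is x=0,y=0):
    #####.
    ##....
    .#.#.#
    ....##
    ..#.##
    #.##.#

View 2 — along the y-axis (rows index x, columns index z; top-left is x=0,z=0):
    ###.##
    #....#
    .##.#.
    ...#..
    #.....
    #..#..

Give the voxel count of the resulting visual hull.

remaining voxels: 51

start: 6×6×6 = 216 voxels
carve view 1 (along z, XY-mask fill 19/36): 114 voxels remain
carve view 2 (along y, XZ-mask fill 14/36): 51 voxels remain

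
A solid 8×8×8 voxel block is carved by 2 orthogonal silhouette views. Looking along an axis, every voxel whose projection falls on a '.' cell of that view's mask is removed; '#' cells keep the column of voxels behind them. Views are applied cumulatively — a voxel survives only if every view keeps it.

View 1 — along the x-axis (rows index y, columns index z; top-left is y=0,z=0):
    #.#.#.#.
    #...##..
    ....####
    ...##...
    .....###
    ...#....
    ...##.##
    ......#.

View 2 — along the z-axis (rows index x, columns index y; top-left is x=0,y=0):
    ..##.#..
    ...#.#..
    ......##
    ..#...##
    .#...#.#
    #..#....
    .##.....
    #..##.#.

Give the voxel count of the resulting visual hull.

remaining voxels: 55

before carving: 512 voxels (8×8×8)
[1] x-view keeps 22 columns → grid now 176
[2] z-view keeps 21 columns → grid now 55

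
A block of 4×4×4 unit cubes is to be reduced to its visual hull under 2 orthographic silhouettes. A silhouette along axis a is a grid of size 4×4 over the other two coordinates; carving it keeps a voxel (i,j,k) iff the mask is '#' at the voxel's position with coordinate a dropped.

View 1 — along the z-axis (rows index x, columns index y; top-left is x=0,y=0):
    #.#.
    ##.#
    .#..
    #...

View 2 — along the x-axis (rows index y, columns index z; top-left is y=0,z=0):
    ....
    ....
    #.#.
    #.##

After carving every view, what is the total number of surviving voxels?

voxel count = 5

start: 4×4×4 = 64 voxels
after view 1 [z-axis, 7 of 16 cells solid] → remaining = 28
after view 2 [x-axis, 5 of 16 cells solid] → remaining = 5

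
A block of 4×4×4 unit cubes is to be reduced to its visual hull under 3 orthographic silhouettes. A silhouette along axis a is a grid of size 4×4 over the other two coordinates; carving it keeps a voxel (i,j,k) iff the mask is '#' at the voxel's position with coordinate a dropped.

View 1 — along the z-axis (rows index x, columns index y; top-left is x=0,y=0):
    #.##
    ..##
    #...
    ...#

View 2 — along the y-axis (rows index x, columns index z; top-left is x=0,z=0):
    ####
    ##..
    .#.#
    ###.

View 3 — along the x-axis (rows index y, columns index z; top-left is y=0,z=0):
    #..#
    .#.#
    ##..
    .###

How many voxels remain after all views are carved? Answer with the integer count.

before carving: 64 voxels (4×4×4)
after view 1 [z-axis, 7 of 16 cells solid] → remaining = 28
after view 2 [y-axis, 11 of 16 cells solid] → remaining = 21
after view 3 [x-axis, 9 of 16 cells solid] → remaining = 13

13 voxels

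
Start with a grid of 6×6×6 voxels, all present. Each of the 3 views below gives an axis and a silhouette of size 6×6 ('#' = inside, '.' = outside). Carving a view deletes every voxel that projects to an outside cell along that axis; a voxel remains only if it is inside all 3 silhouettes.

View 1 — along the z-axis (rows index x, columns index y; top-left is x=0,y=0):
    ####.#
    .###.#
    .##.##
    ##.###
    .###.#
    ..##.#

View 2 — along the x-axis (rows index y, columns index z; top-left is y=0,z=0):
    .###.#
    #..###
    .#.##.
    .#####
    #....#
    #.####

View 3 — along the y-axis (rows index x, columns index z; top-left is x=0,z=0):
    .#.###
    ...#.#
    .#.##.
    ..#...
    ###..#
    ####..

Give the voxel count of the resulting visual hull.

initial block: 6^3 = 216
  1. axis=2 (XY plane), |mask|=25  ⇒  voxels=150
  2. axis=0 (YZ plane), |mask|=23  ⇒  voxels=102
  3. axis=1 (XZ plane), |mask|=18  ⇒  voxels=50

voxel count = 50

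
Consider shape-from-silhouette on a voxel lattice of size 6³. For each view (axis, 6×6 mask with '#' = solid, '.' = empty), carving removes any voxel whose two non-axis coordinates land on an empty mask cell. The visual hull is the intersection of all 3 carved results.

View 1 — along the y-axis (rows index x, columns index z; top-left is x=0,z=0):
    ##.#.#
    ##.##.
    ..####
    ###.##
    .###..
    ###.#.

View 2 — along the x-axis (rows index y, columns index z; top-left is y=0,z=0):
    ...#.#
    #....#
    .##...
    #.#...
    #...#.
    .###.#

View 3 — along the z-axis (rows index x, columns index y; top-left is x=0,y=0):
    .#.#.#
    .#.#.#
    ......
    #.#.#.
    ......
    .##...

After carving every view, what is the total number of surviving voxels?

voxel count = 18

full grid |V| = 216
V1 y: intersect with XZ mask (24 set) -- 144 left
V2 x: intersect with YZ mask (14 set) -- 55 left
V3 z: intersect with XY mask (11 set) -- 18 left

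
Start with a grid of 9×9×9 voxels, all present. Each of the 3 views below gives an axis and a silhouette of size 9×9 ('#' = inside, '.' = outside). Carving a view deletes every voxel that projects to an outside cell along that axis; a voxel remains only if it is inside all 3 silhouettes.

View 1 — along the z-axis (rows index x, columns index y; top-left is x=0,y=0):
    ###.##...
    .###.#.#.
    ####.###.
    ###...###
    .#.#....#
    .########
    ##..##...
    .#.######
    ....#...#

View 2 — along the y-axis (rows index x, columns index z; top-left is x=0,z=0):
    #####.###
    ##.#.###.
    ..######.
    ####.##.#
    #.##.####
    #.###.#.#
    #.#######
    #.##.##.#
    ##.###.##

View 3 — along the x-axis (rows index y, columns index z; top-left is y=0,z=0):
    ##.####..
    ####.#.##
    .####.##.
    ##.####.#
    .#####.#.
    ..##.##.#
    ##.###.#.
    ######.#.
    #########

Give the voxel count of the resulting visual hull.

before carving: 729 voxels (9×9×9)
step 1: project along z, AND mask (47/81) → |grid| = 423
step 2: project along y, AND mask (61/81) → |grid| = 311
step 3: project along x, AND mask (59/81) → |grid| = 224

|visual hull| = 224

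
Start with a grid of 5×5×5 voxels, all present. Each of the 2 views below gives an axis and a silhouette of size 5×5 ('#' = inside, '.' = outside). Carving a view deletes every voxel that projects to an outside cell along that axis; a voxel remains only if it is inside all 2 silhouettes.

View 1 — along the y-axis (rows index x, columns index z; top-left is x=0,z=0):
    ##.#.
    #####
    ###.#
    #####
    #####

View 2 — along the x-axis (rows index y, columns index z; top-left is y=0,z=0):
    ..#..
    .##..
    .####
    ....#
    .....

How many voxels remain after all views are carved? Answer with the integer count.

full grid |V| = 125
  1. axis=1 (XZ plane), |mask|=22  ⇒  voxels=110
  2. axis=0 (YZ plane), |mask|=8  ⇒  voxels=34

34 voxels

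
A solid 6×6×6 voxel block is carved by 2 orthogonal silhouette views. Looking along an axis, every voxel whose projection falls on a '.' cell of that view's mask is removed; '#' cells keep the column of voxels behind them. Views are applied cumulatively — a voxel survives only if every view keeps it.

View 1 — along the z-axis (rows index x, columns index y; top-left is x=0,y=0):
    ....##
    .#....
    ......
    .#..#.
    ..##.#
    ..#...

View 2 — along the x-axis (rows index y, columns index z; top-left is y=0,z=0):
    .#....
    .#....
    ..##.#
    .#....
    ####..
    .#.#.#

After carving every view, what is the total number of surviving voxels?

full grid |V| = 216
V1 z: intersect with XY mask (9 set) -- 54 left
V2 x: intersect with YZ mask (13 set) -- 23 left

remaining voxels: 23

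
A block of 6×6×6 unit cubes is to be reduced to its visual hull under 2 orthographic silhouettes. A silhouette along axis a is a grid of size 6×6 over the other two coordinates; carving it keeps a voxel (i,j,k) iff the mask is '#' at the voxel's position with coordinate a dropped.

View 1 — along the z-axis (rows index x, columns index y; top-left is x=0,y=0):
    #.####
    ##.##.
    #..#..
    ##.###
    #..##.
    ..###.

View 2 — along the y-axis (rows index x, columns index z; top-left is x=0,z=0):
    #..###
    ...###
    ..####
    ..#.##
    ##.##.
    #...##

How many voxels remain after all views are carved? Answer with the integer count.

start: 6×6×6 = 216 voxels
  1. axis=2 (XY plane), |mask|=22  ⇒  voxels=132
  2. axis=1 (XZ plane), |mask|=21  ⇒  voxels=76

|visual hull| = 76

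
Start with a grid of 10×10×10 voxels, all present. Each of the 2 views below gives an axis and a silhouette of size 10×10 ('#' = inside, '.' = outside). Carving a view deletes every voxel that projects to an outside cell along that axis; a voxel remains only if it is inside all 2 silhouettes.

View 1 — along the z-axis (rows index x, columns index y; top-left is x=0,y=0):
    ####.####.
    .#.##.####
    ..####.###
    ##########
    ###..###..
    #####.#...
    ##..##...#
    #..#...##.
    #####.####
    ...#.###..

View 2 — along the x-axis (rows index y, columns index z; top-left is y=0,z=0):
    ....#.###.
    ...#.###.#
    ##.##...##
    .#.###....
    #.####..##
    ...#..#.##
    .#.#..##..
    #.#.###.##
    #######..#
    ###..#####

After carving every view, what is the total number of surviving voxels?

initial block: 10^3 = 1000
step 1: project along z, AND mask (66/100) → |grid| = 660
step 2: project along x, AND mask (57/100) → |grid| = 369

|visual hull| = 369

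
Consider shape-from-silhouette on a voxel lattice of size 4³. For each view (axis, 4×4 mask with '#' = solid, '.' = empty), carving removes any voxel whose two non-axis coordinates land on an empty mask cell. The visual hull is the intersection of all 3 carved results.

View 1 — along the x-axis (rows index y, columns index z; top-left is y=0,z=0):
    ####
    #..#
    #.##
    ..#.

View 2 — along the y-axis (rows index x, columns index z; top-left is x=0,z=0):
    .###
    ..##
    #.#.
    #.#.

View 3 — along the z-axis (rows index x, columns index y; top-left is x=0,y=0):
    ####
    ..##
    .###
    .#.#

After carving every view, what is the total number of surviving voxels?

|visual hull| = 16

start: 4×4×4 = 64 voxels
V1 x: intersect with YZ mask (10 set) -- 40 left
V2 y: intersect with XZ mask (9 set) -- 25 left
V3 z: intersect with XY mask (11 set) -- 16 left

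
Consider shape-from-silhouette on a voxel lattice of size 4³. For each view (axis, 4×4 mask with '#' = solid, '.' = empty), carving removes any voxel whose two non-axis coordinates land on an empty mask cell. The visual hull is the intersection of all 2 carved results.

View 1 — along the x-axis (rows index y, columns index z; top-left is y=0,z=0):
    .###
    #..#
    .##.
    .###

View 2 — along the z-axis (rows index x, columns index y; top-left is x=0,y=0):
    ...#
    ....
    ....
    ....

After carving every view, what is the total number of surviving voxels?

voxel count = 3

initial block: 4^3 = 64
V1 x: intersect with YZ mask (10 set) -- 40 left
V2 z: intersect with XY mask (1 set) -- 3 left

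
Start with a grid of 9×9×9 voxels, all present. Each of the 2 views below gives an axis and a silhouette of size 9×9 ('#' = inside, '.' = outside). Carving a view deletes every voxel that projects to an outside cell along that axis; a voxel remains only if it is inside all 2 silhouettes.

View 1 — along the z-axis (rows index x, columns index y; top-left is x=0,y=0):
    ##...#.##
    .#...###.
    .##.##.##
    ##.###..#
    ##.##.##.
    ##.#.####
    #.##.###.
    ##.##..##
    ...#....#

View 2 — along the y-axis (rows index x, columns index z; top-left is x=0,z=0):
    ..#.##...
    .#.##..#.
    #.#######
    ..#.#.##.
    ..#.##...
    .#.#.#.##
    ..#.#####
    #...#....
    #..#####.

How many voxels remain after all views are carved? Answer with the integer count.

remaining voxels: 216

before carving: 729 voxels (9×9×9)
  1. axis=2 (XY plane), |mask|=48  ⇒  voxels=432
  2. axis=1 (XZ plane), |mask|=41  ⇒  voxels=216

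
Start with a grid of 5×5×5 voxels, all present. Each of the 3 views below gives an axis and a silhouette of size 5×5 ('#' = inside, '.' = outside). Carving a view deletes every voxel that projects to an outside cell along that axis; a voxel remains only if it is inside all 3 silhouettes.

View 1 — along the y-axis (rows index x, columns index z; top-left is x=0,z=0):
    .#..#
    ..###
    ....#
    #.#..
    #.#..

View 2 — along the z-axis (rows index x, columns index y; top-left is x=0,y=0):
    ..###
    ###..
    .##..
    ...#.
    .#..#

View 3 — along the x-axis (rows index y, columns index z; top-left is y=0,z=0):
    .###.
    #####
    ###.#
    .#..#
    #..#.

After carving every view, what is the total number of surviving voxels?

start: 5×5×5 = 125 voxels
step 1: project along y, AND mask (10/25) → |grid| = 50
step 2: project along z, AND mask (11/25) → |grid| = 23
step 3: project along x, AND mask (16/25) → |grid| = 16

remaining voxels: 16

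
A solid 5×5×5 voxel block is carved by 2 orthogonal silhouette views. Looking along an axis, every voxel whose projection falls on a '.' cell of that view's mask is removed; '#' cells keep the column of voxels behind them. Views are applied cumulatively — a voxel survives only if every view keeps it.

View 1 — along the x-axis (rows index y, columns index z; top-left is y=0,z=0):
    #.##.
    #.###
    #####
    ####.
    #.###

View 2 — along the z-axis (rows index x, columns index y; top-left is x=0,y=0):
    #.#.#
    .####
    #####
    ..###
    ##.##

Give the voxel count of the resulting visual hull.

full grid |V| = 125
V1 x: intersect with YZ mask (20 set) -- 100 left
V2 z: intersect with XY mask (19 set) -- 77 left

remaining voxels: 77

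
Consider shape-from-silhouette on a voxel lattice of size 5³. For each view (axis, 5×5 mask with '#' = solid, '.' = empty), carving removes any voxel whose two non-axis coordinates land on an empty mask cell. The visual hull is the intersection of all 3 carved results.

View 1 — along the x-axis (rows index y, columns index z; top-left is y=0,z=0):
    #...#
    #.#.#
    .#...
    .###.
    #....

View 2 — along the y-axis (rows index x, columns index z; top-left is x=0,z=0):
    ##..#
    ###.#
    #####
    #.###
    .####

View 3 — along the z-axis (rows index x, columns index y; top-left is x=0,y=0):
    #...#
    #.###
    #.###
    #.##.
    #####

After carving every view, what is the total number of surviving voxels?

27 voxels

initial block: 5^3 = 125
step 1: project along x, AND mask (10/25) → |grid| = 50
step 2: project along y, AND mask (20/25) → |grid| = 41
step 3: project along z, AND mask (18/25) → |grid| = 27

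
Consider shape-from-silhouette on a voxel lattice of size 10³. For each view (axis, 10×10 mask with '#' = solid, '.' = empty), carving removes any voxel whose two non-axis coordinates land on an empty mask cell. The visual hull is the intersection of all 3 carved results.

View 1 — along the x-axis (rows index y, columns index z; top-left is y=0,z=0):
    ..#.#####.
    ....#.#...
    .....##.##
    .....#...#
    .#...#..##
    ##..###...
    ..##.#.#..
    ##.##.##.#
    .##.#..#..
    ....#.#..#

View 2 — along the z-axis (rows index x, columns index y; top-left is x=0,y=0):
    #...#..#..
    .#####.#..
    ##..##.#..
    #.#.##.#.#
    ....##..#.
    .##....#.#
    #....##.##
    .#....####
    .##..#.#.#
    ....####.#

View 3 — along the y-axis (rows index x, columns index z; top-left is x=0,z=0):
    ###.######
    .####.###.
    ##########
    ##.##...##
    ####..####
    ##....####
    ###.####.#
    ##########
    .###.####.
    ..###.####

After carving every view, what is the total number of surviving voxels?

start: 10×10×10 = 1000 voxels
step 1: project along x, AND mask (41/100) → |grid| = 410
step 2: project along z, AND mask (47/100) → |grid| = 209
step 3: project along y, AND mask (78/100) → |grid| = 158

remaining voxels: 158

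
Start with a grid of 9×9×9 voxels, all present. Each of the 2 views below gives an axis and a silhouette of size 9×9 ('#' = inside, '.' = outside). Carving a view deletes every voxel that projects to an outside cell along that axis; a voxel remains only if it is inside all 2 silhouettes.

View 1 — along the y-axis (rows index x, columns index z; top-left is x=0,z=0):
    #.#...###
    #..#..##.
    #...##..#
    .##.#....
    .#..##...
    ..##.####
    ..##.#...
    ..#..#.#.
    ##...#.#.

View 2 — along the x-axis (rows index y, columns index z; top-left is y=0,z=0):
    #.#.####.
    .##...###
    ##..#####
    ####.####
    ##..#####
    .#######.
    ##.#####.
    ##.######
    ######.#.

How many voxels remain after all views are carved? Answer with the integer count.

full grid |V| = 729
  1. axis=1 (XZ plane), |mask|=35  ⇒  voxels=315
  2. axis=0 (YZ plane), |mask|=62  ⇒  voxels=245

remaining voxels: 245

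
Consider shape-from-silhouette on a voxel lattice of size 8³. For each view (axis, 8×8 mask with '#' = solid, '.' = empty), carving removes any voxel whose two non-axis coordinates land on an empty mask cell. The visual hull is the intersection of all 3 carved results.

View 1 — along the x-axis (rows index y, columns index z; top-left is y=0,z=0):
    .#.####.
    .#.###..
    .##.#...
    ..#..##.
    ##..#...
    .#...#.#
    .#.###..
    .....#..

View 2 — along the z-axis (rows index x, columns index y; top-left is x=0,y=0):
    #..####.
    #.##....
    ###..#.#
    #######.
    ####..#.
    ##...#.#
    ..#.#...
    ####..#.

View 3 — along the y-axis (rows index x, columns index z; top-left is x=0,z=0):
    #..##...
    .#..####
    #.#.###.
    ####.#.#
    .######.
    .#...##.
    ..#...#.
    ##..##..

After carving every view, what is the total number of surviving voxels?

start: 8×8×8 = 512 voxels
after view 1 [x-axis, 26 of 64 cells solid] → remaining = 208
after view 2 [z-axis, 36 of 64 cells solid] → remaining = 127
after view 3 [y-axis, 34 of 64 cells solid] → remaining = 81

81 voxels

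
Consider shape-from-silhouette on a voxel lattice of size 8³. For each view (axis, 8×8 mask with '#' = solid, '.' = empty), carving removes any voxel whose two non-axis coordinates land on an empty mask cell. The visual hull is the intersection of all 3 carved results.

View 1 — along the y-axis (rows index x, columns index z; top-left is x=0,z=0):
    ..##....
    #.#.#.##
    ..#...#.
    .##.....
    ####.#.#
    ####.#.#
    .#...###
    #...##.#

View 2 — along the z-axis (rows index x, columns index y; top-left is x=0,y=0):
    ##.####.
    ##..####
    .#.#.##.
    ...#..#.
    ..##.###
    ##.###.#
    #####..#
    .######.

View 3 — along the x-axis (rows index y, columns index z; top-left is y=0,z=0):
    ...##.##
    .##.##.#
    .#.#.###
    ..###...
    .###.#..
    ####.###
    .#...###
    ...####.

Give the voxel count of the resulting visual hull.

initial block: 8^3 = 512
V1 y: intersect with XZ mask (31 set) -- 248 left
V2 z: intersect with XY mask (41 set) -- 168 left
V3 x: intersect with YZ mask (36 set) -- 92 left

|visual hull| = 92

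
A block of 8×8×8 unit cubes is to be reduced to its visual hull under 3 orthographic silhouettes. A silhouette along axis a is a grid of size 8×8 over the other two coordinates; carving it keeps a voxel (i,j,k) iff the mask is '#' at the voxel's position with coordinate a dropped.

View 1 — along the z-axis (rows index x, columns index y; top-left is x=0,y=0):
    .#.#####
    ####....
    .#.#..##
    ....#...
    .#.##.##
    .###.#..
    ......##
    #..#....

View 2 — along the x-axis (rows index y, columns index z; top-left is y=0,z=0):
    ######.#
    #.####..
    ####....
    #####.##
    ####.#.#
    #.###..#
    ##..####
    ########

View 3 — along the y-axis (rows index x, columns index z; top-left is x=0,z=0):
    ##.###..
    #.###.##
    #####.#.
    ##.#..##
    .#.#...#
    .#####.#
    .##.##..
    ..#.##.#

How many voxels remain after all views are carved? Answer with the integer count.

start: 8×8×8 = 512 voxels
carve view 1 (along z, XY-mask fill 28/64): 224 voxels remain
carve view 2 (along x, YZ-mask fill 48/64): 173 voxels remain
carve view 3 (along y, XZ-mask fill 39/64): 108 voxels remain

108 voxels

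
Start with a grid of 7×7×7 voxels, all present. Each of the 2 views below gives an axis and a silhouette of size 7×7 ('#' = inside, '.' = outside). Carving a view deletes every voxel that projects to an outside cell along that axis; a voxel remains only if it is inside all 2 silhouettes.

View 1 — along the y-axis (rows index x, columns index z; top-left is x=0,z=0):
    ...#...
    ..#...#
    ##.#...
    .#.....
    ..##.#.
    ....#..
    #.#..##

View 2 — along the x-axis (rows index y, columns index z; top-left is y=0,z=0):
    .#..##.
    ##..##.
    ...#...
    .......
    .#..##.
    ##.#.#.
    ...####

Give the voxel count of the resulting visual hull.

voxel count = 37

before carving: 343 voxels (7×7×7)
after view 1 [y-axis, 15 of 49 cells solid] → remaining = 105
after view 2 [x-axis, 19 of 49 cells solid] → remaining = 37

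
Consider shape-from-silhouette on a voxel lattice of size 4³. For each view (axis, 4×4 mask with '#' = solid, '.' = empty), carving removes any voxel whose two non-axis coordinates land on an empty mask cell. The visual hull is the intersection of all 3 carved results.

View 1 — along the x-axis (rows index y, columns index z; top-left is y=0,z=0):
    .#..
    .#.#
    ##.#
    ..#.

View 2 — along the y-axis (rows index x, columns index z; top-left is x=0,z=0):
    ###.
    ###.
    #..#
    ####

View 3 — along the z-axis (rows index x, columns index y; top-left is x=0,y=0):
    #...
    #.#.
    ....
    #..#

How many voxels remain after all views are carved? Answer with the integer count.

6 voxels

initial block: 4^3 = 64
[1] x-view keeps 7 columns → grid now 28
[2] y-view keeps 12 columns → grid now 20
[3] z-view keeps 5 columns → grid now 6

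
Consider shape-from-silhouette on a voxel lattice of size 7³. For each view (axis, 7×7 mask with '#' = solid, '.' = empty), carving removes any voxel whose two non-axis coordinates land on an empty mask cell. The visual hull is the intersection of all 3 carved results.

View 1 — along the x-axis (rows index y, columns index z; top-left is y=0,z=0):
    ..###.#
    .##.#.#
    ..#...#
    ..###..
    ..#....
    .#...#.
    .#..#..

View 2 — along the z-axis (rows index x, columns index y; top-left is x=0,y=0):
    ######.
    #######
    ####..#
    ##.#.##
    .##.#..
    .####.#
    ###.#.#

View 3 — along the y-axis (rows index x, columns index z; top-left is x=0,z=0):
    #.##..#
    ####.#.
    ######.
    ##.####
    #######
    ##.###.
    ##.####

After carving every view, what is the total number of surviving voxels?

remaining voxels: 67

before carving: 343 voxels (7×7×7)
  1. axis=0 (YZ plane), |mask|=18  ⇒  voxels=126
  2. axis=2 (XY plane), |mask|=36  ⇒  voxels=96
  3. axis=1 (XZ plane), |mask|=39  ⇒  voxels=67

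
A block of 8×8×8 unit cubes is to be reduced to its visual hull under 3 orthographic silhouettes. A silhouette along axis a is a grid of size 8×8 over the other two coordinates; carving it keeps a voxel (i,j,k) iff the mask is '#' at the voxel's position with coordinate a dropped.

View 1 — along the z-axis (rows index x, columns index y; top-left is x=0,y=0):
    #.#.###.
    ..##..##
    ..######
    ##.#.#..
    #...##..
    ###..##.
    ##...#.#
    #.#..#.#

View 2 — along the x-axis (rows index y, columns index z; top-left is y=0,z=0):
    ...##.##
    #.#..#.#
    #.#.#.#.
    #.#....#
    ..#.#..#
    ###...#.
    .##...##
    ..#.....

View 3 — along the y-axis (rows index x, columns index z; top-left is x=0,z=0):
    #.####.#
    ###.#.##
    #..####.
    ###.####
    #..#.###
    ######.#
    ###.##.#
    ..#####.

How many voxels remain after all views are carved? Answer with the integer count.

initial block: 8^3 = 512
  1. axis=2 (XY plane), |mask|=35  ⇒  voxels=280
  2. axis=0 (YZ plane), |mask|=27  ⇒  voxels=122
  3. axis=1 (XZ plane), |mask|=47  ⇒  voxels=88

|visual hull| = 88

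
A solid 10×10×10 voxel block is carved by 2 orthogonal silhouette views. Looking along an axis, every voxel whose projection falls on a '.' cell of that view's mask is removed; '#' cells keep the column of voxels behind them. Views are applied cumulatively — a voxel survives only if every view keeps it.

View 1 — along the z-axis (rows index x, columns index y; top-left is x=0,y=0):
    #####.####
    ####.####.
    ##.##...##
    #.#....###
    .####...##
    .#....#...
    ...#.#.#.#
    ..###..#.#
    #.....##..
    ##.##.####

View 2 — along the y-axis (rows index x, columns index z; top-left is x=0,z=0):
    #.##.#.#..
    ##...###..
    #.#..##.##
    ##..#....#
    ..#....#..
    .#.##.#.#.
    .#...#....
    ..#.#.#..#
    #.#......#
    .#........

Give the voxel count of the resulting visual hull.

remaining voxels: 208

initial block: 10^3 = 1000
step 1: project along z, AND mask (56/100) → |grid| = 560
step 2: project along y, AND mask (37/100) → |grid| = 208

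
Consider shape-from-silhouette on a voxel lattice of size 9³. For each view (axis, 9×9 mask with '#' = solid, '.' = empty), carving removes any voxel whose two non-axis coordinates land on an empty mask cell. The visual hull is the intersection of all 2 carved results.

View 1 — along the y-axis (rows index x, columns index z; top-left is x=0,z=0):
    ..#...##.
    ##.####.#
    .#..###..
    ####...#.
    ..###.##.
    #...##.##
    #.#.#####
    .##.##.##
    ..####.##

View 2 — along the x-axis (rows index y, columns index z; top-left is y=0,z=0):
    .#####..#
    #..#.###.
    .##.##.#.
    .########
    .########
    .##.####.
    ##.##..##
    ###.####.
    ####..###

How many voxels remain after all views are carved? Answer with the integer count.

316 voxels

before carving: 729 voxels (9×9×9)
V1 y: intersect with XZ mask (48 set) -- 432 left
V2 x: intersect with YZ mask (58 set) -- 316 left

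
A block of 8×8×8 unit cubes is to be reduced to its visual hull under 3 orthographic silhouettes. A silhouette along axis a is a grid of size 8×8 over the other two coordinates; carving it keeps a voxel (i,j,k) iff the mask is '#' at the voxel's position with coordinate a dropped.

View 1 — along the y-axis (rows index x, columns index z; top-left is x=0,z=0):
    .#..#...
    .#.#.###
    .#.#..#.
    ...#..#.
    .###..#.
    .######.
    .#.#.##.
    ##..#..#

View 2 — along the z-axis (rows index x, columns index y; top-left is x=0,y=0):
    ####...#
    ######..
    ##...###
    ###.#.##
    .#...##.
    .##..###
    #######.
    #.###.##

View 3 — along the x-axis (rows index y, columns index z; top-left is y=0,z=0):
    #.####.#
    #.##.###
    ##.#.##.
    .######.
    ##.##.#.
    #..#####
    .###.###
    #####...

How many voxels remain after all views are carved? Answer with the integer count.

116 voxels

start: 8×8×8 = 512 voxels
step 1: project along y, AND mask (30/64) → |grid| = 240
step 2: project along z, AND mask (43/64) → |grid| = 161
step 3: project along x, AND mask (45/64) → |grid| = 116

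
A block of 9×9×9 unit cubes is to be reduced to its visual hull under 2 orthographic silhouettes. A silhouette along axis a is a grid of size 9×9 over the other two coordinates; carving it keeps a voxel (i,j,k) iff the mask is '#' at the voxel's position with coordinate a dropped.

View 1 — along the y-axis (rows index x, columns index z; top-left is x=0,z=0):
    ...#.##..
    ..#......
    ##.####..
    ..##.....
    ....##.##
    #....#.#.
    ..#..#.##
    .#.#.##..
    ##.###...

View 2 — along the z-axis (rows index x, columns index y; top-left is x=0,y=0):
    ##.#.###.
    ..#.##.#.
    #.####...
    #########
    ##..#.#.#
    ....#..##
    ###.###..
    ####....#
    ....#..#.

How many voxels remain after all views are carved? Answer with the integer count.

start: 9×9×9 = 729 voxels
after view 1 [y-axis, 32 of 81 cells solid] → remaining = 288
after view 2 [z-axis, 45 of 81 cells solid] → remaining = 153

remaining voxels: 153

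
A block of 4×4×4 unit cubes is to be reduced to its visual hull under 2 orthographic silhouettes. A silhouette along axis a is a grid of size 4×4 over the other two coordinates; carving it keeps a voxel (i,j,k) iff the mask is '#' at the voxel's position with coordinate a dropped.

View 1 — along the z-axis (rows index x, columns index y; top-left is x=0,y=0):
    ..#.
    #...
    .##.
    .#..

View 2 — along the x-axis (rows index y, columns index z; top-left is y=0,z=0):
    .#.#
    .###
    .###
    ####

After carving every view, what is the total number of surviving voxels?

|visual hull| = 14

start: 4×4×4 = 64 voxels
  1. axis=2 (XY plane), |mask|=5  ⇒  voxels=20
  2. axis=0 (YZ plane), |mask|=12  ⇒  voxels=14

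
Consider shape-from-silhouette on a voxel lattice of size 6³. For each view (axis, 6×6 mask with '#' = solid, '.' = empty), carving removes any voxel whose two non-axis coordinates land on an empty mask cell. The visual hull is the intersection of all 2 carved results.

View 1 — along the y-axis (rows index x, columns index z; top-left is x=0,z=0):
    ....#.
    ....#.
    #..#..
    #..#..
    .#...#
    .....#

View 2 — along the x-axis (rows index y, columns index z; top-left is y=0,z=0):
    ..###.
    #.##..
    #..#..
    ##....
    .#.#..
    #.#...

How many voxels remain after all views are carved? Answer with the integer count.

20 voxels

full grid |V| = 216
  1. axis=1 (XZ plane), |mask|=9  ⇒  voxels=54
  2. axis=0 (YZ plane), |mask|=14  ⇒  voxels=20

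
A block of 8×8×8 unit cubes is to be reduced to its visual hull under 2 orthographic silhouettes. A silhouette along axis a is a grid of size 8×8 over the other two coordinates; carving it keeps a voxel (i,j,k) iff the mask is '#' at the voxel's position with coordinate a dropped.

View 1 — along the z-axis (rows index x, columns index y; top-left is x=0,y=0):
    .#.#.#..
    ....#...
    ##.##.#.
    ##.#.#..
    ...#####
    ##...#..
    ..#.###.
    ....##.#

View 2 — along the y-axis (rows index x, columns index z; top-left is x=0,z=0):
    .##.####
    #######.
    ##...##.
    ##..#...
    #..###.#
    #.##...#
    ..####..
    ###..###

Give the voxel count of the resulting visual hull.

full grid |V| = 512
V1 z: intersect with XY mask (28 set) -- 224 left
V2 y: intersect with XZ mask (39 set) -- 128 left

128 voxels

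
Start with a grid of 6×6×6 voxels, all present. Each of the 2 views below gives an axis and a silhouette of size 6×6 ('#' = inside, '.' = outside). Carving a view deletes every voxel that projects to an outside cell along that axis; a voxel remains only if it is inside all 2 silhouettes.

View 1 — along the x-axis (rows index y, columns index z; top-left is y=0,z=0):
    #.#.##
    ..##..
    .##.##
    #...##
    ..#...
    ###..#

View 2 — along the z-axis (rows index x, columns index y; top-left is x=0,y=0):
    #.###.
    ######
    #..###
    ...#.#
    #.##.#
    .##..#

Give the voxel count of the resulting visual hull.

voxel count = 74

before carving: 216 voxels (6×6×6)
V1 x: intersect with YZ mask (18 set) -- 108 left
V2 z: intersect with XY mask (23 set) -- 74 left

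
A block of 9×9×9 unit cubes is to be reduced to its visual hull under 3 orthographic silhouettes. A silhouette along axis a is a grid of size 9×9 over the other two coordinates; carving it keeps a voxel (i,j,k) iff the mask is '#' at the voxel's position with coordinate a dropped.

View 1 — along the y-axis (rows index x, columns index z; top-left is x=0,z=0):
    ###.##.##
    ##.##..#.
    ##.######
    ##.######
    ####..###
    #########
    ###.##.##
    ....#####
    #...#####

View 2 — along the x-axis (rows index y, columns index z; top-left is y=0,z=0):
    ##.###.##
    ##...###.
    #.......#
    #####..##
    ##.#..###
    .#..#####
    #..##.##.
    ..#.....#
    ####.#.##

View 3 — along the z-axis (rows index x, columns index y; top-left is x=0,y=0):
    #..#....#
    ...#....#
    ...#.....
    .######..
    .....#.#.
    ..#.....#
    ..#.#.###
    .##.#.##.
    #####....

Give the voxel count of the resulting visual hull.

initial block: 9^3 = 729
carve view 1 (along y, XZ-mask fill 62/81): 558 voxels remain
carve view 2 (along x, YZ-mask fill 47/81): 338 voxels remain
carve view 3 (along z, XY-mask fill 31/81): 125 voxels remain

125 voxels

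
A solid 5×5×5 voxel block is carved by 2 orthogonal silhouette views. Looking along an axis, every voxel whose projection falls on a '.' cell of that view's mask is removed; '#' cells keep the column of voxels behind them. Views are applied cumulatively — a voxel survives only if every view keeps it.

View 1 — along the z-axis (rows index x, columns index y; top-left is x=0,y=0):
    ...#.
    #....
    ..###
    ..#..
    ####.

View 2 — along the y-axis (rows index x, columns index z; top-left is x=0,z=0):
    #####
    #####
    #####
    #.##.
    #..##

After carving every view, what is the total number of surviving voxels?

initial block: 5^3 = 125
V1 z: intersect with XY mask (10 set) -- 50 left
V2 y: intersect with XZ mask (21 set) -- 40 left

|visual hull| = 40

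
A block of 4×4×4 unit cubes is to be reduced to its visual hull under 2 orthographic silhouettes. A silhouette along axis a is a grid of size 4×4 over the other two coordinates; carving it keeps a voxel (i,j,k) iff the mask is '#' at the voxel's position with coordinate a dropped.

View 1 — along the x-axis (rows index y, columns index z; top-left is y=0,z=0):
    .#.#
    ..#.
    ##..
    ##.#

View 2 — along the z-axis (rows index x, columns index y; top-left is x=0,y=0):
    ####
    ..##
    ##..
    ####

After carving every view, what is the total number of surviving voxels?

voxel count = 24

before carving: 64 voxels (4×4×4)
V1 x: intersect with YZ mask (8 set) -- 32 left
V2 z: intersect with XY mask (12 set) -- 24 left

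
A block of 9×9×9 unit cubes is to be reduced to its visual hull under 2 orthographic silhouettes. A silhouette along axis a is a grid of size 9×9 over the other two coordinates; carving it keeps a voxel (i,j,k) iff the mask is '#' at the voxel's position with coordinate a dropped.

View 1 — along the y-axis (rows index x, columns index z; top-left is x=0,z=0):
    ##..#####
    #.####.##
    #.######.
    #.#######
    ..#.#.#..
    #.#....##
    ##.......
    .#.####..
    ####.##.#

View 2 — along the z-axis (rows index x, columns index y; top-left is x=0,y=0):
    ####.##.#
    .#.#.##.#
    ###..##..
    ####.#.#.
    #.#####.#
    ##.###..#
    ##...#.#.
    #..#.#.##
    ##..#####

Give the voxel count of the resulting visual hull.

voxel count = 294

start: 9×9×9 = 729 voxels
[1] y-view keeps 50 columns → grid now 450
[2] z-view keeps 52 columns → grid now 294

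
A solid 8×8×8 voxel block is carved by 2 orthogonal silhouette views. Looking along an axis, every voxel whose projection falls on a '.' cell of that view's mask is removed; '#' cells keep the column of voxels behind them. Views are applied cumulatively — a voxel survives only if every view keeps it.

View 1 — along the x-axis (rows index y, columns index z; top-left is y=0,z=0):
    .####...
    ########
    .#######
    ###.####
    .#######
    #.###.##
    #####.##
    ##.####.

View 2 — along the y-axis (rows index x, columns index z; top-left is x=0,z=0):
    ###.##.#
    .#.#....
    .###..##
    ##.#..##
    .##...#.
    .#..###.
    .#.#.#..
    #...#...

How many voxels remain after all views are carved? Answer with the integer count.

198 voxels

initial block: 8^3 = 512
carve view 1 (along x, YZ-mask fill 52/64): 416 voxels remain
carve view 2 (along y, XZ-mask fill 30/64): 198 voxels remain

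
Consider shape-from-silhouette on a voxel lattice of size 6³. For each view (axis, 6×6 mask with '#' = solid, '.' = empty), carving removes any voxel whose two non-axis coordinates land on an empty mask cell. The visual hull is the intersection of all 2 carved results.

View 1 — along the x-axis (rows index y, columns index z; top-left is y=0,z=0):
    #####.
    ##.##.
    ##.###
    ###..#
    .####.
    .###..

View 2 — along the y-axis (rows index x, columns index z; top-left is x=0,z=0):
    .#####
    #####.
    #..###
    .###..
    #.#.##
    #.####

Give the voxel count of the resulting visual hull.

before carving: 216 voxels (6×6×6)
  1. axis=0 (YZ plane), |mask|=25  ⇒  voxels=150
  2. axis=1 (XZ plane), |mask|=26  ⇒  voxels=107

107 voxels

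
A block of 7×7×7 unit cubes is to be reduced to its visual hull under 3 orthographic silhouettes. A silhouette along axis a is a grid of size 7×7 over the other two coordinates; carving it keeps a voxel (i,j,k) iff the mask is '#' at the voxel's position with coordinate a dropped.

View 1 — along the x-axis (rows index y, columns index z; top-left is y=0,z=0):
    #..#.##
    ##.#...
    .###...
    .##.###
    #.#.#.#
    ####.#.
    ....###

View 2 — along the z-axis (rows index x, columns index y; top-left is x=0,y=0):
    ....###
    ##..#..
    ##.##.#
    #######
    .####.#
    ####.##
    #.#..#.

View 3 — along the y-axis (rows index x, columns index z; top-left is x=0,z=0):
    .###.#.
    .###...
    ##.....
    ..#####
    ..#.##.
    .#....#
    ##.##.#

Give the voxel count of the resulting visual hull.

start: 7×7×7 = 343 voxels
V1 x: intersect with YZ mask (27 set) -- 189 left
V2 z: intersect with XY mask (32 set) -- 122 left
V3 y: intersect with XZ mask (24 set) -- 57 left

|visual hull| = 57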